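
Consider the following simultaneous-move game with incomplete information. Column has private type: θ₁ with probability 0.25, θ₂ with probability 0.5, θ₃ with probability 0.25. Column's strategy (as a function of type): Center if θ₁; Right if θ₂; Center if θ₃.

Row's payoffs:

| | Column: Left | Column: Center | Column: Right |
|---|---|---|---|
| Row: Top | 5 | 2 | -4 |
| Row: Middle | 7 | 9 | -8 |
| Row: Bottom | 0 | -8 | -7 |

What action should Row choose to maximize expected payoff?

E[Top] = 0.25·(2) + 0.5·(-4) + 0.25·(2) = -1
E[Middle] = 0.25·(9) + 0.5·(-8) + 0.25·(9) = 0.5
E[Bottom] = 0.25·(-8) + 0.5·(-7) + 0.25·(-8) = -7.5
Best response: Middle (0.5 is the largest).

Middle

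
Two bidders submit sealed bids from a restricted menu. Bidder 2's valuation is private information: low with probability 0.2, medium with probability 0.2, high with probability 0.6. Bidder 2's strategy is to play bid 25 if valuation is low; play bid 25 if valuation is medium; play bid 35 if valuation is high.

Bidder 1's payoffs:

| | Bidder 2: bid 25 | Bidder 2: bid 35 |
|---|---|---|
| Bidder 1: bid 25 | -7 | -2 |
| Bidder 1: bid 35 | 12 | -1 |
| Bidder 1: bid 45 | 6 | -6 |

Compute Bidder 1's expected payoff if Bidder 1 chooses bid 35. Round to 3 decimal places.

Take the expectation over Bidder 2's valuation, weighting each type's action by its prior probability.
E[bid 35] = 0.2·12 + 0.2·12 + 0.6·(-1) = 2.4 + 2.4 + (-0.6) = 4.2

4.200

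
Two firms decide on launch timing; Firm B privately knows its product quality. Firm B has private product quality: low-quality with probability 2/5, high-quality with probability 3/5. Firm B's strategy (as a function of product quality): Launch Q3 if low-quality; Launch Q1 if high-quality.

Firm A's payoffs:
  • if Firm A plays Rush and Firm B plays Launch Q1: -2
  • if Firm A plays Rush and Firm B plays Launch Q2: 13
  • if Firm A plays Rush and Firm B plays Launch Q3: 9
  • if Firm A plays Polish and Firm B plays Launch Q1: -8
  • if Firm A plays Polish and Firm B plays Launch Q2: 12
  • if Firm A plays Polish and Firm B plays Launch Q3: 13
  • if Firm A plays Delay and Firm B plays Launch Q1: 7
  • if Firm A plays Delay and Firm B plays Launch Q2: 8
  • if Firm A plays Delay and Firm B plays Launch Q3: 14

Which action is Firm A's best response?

Delay

E[Rush] = 2/5·(9) + 3/5·(-2) = 12/5
E[Polish] = 2/5·(13) + 3/5·(-8) = 2/5
E[Delay] = 2/5·(14) + 3/5·(7) = 49/5
Best response: Delay (49/5 is the largest).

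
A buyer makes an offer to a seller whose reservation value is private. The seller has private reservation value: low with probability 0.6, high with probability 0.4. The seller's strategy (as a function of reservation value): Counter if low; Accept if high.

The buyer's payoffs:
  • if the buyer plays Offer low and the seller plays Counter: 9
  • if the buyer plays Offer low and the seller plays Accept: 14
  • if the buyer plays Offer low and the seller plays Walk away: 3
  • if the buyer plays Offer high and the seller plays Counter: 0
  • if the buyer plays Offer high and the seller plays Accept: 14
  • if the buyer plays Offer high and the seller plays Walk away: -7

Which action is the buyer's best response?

Offer low

Compute the buyer's expected payoff for each action, taking the expectation over the seller's type.
E[Offer low] = 0.6·(9) + 0.4·(14) = 11
E[Offer high] = 0.6·(0) + 0.4·(14) = 5.6
Best response: Offer low (11 is the largest).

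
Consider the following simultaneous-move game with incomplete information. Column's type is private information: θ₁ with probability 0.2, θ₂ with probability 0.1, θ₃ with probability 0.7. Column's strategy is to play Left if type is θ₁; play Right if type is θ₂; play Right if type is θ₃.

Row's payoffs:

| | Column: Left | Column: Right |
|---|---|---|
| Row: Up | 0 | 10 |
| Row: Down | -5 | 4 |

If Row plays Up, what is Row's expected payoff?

8

E[Up] = 0.2·0 + 0.1·10 + 0.7·10 = 0 + 1 + 7 = 8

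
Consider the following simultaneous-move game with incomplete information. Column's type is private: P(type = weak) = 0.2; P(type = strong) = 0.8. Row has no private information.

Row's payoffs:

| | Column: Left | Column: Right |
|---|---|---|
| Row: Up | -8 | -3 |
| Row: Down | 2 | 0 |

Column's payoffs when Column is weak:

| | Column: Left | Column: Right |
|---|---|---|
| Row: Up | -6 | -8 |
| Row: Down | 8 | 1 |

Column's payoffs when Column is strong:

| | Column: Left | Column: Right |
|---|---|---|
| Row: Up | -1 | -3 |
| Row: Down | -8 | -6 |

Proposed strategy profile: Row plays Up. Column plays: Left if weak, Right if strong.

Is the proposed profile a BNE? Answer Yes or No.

Row plays Up: E[Up] = 0.2·(-8) + 0.8·(-3) = -4; E[Down] = 0.4. Not best-responding. ✗
Column (type weak), facing Up: Left gives -6, Right gives -8. Proposed Left is best. ✓
Column (type strong), facing Up: Left gives -1, Right gives -3. Proposed Right is not best — profitable deviation exists. ✗

No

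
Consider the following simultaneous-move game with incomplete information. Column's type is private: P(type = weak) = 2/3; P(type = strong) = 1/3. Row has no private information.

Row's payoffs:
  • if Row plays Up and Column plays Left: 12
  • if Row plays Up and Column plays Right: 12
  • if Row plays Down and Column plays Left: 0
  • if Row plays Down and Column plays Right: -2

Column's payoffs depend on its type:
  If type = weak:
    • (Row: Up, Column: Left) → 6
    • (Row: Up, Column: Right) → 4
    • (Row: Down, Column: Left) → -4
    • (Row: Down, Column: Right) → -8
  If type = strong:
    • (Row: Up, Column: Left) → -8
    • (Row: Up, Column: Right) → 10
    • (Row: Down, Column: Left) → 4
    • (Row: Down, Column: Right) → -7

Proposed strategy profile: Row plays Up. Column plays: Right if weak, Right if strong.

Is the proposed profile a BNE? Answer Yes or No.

A profile is a BNE iff every type of every player is best-responding given beliefs about the other side.
Row plays Up: E[Up] = 2/3·(12) + 1/3·(12) = 12; E[Down] = -2. Best-responding. ✓
Column (type weak), facing Up: Left gives 6, Right gives 4. Proposed Right is not best — profitable deviation exists. ✗
Column (type strong), facing Up: Left gives -8, Right gives 10. Proposed Right is best. ✓

No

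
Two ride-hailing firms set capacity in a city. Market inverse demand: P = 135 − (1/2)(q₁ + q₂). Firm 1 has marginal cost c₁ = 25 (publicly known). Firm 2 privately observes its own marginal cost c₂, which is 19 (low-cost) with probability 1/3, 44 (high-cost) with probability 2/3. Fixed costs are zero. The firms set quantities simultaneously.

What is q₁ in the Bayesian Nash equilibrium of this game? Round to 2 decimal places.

80.44

Type-c best response for Firm 2: q₂(c) = (135 − c) − q₁/2.
Firm 1 maximizes expected profit; its first-order condition is 135 − q₁ − (1/2)E[q₂] − 25 = 0.
Substituting E[q₂] and solving: E[c₂] = 35.6667, so q₁ = (135 − 2·25 + 35.6667)/(3/2) = 80.4444.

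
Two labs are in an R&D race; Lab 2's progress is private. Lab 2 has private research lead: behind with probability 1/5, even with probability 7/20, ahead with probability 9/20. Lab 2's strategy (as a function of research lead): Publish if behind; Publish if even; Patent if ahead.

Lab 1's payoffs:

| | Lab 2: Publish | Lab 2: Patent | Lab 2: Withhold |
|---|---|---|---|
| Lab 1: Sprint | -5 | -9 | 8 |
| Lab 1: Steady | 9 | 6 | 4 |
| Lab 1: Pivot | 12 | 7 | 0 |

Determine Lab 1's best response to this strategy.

E[Sprint] = 1/5·(-5) + 7/20·(-5) + 9/20·(-9) = -34/5
E[Steady] = 1/5·(9) + 7/20·(9) + 9/20·(6) = 153/20
E[Pivot] = 1/5·(12) + 7/20·(12) + 9/20·(7) = 39/4
Best response: Pivot (39/4 is the largest).

Pivot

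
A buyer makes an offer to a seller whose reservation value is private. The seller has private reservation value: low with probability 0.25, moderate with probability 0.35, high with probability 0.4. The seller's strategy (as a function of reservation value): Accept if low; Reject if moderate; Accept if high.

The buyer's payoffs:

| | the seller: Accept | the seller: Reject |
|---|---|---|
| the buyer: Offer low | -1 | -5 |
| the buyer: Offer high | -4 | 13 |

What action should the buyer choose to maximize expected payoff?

E[Offer low] = 0.25·(-1) + 0.35·(-5) + 0.4·(-1) = -2.4
E[Offer high] = 0.25·(-4) + 0.35·(13) + 0.4·(-4) = 1.95
Best response: Offer high (1.95 is the largest).

Offer high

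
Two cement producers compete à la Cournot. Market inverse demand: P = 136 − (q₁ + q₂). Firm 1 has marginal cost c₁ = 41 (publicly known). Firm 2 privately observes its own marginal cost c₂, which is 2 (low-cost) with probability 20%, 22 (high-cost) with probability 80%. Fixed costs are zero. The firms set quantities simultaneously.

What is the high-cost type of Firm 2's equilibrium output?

45

Type-c best response for Firm 2: q₂(c) = (136 − c)/2 − q₁/2.
Firm 1 maximizes expected profit; its first-order condition is 136 − 2q₁ − E[q₂] − 41 = 0.
Substituting E[q₂] and solving: E[c₂] = 18, so q₁ = (136 − 2·41 + 18)/3 = 24.
q₂(high-cost) = (136 − 22 − 24)/2 = 45.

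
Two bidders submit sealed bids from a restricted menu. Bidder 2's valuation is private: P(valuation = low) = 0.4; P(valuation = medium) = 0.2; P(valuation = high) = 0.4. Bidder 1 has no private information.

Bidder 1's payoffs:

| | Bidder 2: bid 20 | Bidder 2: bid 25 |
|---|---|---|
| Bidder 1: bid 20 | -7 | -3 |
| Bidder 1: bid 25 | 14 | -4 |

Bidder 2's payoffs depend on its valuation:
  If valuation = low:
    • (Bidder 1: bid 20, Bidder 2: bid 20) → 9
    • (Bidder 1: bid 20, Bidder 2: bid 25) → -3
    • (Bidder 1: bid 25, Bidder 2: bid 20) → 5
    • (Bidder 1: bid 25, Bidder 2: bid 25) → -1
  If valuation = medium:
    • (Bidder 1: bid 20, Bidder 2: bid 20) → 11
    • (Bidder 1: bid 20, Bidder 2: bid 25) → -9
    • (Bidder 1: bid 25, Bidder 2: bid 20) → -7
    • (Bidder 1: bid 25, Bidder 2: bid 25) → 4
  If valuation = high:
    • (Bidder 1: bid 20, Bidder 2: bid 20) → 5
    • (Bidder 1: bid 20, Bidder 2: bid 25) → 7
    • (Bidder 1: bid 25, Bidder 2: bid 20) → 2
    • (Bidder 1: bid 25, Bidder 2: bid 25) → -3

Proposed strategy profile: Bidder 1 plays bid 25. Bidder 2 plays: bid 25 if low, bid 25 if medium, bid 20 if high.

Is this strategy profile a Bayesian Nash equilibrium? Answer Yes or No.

Bidder 1 plays bid 25: E[bid 25] = 0.4·(-4) + 0.2·(-4) + 0.4·(14) = 3.2; E[bid 20] = -4.6. Best-responding. ✓
Bidder 2 (valuation low), facing bid 25: bid 20 gives 5, bid 25 gives -1. Proposed bid 25 is not best — profitable deviation exists. ✗
Bidder 2 (valuation medium), facing bid 25: bid 20 gives -7, bid 25 gives 4. Proposed bid 25 is best. ✓
Bidder 2 (valuation high), facing bid 25: bid 20 gives 2, bid 25 gives -3. Proposed bid 20 is best. ✓

No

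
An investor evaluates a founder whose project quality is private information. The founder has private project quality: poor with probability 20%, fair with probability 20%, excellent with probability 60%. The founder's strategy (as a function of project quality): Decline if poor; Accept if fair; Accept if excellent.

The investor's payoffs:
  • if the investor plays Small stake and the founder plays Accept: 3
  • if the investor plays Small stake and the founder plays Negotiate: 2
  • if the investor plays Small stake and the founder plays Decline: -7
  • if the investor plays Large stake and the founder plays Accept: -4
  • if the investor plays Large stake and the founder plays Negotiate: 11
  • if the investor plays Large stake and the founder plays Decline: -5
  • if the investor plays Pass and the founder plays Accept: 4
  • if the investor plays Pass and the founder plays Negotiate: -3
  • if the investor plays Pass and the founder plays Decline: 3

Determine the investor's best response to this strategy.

E[Small stake] = 0.2·(-7) + 0.2·(3) + 0.6·(3) = 1
E[Large stake] = 0.2·(-5) + 0.2·(-4) + 0.6·(-4) = -4.2
E[Pass] = 0.2·(3) + 0.2·(4) + 0.6·(4) = 3.8
Best response: Pass (3.8 is the largest).

Pass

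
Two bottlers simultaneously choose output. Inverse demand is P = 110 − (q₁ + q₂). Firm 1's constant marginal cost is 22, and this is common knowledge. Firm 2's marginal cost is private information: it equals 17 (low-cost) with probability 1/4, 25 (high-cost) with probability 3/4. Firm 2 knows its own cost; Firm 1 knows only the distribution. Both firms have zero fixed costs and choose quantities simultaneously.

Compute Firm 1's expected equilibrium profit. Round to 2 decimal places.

880.11

Each type of Firm 2 best-responds to q₁; Firm 1 best-responds to the expected q₂ over Firm 2's types.
Firm 2 with cost c maximizes (110 − (q₁+q₂) − c)·q₂, giving q₂(c) = (110 − c − q₁)/2.
E[c₂] = 1/4·17 + 3/4·25 = 23
Firm 1's FOC against E[q₂] yields q₁ = (110 − 2·22 + E[c₂])/3 = (110 − 44 + 23)/3 = 29.6667.
E[P] = 110 − (q₁ + E[q₂]) = 51.6667; Firm 1's expected profit = (E[P] − 22)·q₁ = (51.6667 − 22)·29.6667 = 880.111.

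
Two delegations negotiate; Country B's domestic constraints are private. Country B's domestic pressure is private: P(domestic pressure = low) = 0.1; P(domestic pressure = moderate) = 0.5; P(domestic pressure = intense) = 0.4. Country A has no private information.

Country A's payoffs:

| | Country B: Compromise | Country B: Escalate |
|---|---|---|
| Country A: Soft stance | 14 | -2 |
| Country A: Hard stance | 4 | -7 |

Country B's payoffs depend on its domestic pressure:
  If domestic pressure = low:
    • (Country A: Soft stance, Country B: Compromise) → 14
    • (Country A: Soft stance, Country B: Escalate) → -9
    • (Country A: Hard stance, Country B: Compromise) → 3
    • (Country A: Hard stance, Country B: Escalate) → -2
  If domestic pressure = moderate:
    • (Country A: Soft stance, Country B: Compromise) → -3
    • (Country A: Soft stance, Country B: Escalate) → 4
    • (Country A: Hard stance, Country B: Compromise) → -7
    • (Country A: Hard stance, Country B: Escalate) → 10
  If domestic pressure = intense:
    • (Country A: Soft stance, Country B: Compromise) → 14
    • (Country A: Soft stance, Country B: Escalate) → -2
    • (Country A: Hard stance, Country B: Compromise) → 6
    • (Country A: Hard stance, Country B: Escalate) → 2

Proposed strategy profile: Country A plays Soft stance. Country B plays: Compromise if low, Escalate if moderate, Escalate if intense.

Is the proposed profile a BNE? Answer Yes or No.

No

Country A plays Soft stance: E[Soft stance] = 0.1·(14) + 0.5·(-2) + 0.4·(-2) = -0.4; E[Hard stance] = -5.9. Best-responding. ✓
Country B (domestic pressure low), facing Soft stance: Compromise gives 14, Escalate gives -9. Proposed Compromise is best. ✓
Country B (domestic pressure moderate), facing Soft stance: Compromise gives -3, Escalate gives 4. Proposed Escalate is best. ✓
Country B (domestic pressure intense), facing Soft stance: Compromise gives 14, Escalate gives -2. Proposed Escalate is not best — profitable deviation exists. ✗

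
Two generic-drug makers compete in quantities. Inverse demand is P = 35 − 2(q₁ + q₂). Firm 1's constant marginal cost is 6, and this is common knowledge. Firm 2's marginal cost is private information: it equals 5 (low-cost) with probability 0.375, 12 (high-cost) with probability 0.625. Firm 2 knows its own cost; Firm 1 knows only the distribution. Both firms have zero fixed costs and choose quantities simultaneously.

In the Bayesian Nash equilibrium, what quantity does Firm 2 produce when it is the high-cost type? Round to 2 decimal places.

3.05

Firm 2 with cost c maximizes (35 − 2(q₁+q₂) − c)·q₂, giving q₂(c) = (35 − c − 2q₁)/4.
E[c₂] = 0.375·5 + 0.625·12 = 9.375
Firm 1's FOC against E[q₂] yields q₁ = (35 − 2·6 + E[c₂])/6 = (35 − 12 + 9.375)/6 = 5.39583.
q₂(high-cost) = (35 − 12 − 2·5.39583)/4 = 3.05208.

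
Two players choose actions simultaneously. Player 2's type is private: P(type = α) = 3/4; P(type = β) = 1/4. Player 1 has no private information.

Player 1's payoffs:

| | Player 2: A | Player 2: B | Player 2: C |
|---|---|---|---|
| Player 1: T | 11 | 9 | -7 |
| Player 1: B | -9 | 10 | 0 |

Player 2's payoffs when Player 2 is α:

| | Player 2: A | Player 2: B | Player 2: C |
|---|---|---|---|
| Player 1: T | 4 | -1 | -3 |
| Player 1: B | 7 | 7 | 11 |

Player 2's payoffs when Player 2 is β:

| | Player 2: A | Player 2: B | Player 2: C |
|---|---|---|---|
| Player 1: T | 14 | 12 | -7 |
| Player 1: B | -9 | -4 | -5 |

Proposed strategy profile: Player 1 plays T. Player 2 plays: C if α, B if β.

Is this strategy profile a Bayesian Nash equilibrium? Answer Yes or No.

No

Player 1 plays T: E[T] = 3/4·(-7) + 1/4·(9) = -3; E[B] = 5/2. Not best-responding. ✗
Player 2 (type α), facing T: A gives 4, B gives -1, C gives -3. Proposed C is not best — profitable deviation exists. ✗
Player 2 (type β), facing T: A gives 14, B gives 12, C gives -7. Proposed B is not best — profitable deviation exists. ✗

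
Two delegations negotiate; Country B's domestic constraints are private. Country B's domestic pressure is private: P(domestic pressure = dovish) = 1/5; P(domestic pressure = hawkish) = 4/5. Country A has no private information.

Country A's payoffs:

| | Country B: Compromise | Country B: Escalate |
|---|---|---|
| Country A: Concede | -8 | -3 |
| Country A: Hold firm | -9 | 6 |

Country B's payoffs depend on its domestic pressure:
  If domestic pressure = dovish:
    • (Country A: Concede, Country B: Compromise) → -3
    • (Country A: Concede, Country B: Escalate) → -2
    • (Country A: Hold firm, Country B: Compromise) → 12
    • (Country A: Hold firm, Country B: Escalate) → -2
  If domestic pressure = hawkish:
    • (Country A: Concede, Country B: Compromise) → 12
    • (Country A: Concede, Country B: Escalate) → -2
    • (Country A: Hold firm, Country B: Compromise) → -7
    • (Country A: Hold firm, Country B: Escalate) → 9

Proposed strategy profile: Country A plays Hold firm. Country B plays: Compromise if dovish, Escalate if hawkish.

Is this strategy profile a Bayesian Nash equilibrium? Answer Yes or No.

Country A plays Hold firm: E[Hold firm] = 1/5·(-9) + 4/5·(6) = 3; E[Concede] = -4. Best-responding. ✓
Country B (domestic pressure dovish), facing Hold firm: Compromise gives 12, Escalate gives -2. Proposed Compromise is best. ✓
Country B (domestic pressure hawkish), facing Hold firm: Compromise gives -7, Escalate gives 9. Proposed Escalate is best. ✓

Yes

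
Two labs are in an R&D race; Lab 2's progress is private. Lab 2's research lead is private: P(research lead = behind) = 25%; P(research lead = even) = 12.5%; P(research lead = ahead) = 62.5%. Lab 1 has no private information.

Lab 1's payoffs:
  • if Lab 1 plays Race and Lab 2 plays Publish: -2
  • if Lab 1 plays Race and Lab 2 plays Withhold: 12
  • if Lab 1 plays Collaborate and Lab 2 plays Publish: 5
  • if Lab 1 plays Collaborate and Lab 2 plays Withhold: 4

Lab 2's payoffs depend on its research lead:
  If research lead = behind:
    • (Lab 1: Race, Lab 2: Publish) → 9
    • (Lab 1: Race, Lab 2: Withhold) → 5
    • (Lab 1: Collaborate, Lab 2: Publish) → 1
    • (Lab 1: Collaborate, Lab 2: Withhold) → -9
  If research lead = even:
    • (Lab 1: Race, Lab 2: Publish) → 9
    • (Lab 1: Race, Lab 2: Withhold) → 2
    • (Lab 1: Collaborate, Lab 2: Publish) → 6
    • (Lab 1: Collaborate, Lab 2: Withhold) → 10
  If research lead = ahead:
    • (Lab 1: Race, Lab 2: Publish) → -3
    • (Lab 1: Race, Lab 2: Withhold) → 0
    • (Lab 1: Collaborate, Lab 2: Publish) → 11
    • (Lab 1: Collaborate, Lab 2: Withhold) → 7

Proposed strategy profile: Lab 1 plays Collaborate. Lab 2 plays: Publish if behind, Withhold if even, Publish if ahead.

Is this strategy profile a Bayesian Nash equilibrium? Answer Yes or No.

A profile is a BNE iff every type of every player is best-responding given beliefs about the other side.
Lab 1 plays Collaborate: E[Collaborate] = 0.25·(5) + 0.125·(4) + 0.625·(5) = 4.875; E[Race] = -0.25. Best-responding. ✓
Lab 2 (research lead behind), facing Collaborate: Publish gives 1, Withhold gives -9. Proposed Publish is best. ✓
Lab 2 (research lead even), facing Collaborate: Publish gives 6, Withhold gives 10. Proposed Withhold is best. ✓
Lab 2 (research lead ahead), facing Collaborate: Publish gives 11, Withhold gives 7. Proposed Publish is best. ✓

Yes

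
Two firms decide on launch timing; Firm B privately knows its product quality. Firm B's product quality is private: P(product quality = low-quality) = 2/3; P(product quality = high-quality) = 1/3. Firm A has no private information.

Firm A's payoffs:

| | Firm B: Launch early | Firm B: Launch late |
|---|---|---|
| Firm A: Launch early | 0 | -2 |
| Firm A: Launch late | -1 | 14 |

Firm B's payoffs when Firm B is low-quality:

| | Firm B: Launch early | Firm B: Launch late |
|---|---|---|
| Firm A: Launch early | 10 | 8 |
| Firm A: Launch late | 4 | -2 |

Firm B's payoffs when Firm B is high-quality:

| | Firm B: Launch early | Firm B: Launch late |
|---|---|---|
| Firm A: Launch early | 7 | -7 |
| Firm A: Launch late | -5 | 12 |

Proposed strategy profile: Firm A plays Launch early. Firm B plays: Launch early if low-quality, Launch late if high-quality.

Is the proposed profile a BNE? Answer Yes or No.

Firm A plays Launch early: E[Launch early] = 2/3·(0) + 1/3·(-2) = -2/3; E[Launch late] = 4. Not best-responding. ✗
Firm B (product quality low-quality), facing Launch early: Launch early gives 10, Launch late gives 8. Proposed Launch early is best. ✓
Firm B (product quality high-quality), facing Launch early: Launch early gives 7, Launch late gives -7. Proposed Launch late is not best — profitable deviation exists. ✗

No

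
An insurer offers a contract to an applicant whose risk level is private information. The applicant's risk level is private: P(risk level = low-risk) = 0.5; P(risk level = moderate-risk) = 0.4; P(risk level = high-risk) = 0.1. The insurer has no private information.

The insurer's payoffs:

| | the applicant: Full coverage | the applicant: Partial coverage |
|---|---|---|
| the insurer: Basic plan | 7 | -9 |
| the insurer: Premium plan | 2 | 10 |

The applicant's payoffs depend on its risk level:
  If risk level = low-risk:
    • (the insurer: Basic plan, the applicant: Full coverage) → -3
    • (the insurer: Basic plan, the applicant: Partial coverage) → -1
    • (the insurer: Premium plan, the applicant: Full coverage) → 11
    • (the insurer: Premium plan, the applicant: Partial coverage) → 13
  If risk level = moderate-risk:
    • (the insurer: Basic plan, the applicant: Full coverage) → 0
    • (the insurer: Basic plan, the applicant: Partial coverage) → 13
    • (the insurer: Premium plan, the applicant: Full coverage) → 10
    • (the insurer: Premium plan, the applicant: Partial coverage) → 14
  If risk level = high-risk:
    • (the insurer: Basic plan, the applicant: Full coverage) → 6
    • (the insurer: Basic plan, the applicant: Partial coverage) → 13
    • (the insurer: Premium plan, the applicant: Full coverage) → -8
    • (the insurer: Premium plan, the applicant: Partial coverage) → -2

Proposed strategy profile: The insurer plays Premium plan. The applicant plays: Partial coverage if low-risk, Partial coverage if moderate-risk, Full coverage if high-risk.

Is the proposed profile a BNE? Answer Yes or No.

The insurer plays Premium plan: E[Premium plan] = 0.5·(10) + 0.4·(10) + 0.1·(2) = 9.2; E[Basic plan] = -7.4. Best-responding. ✓
The applicant (risk level low-risk), facing Premium plan: Full coverage gives 11, Partial coverage gives 13. Proposed Partial coverage is best. ✓
The applicant (risk level moderate-risk), facing Premium plan: Full coverage gives 10, Partial coverage gives 14. Proposed Partial coverage is best. ✓
The applicant (risk level high-risk), facing Premium plan: Full coverage gives -8, Partial coverage gives -2. Proposed Full coverage is not best — profitable deviation exists. ✗

No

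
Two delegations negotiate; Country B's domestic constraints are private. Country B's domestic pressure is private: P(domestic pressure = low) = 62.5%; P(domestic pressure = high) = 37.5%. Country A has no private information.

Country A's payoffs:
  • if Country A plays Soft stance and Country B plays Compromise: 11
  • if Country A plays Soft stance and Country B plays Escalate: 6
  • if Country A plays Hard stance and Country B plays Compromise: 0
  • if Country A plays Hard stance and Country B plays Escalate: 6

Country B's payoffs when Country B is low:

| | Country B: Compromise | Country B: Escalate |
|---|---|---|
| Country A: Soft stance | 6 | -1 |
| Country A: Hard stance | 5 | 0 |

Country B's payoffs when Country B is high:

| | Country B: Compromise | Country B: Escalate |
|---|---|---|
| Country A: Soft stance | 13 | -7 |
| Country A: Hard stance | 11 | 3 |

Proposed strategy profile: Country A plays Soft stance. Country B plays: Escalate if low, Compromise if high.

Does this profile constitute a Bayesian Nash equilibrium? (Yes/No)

No

A profile is a BNE iff every type of every player is best-responding given beliefs about the other side.
Country A plays Soft stance: E[Soft stance] = 0.625·(6) + 0.375·(11) = 7.875; E[Hard stance] = 3.75. Best-responding. ✓
Country B (domestic pressure low), facing Soft stance: Compromise gives 6, Escalate gives -1. Proposed Escalate is not best — profitable deviation exists. ✗
Country B (domestic pressure high), facing Soft stance: Compromise gives 13, Escalate gives -7. Proposed Compromise is best. ✓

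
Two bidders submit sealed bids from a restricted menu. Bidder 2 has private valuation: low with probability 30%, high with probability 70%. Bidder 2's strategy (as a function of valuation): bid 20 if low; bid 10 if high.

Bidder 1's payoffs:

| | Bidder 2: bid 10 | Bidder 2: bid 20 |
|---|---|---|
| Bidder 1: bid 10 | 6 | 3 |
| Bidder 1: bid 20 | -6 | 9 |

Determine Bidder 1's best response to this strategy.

bid 10

Compute Bidder 1's expected payoff for each action, taking the expectation over Bidder 2's type.
E[bid 10] = 0.3·(3) + 0.7·(6) = 5.1
E[bid 20] = 0.3·(9) + 0.7·(-6) = -1.5
Best response: bid 10 (5.1 is the largest).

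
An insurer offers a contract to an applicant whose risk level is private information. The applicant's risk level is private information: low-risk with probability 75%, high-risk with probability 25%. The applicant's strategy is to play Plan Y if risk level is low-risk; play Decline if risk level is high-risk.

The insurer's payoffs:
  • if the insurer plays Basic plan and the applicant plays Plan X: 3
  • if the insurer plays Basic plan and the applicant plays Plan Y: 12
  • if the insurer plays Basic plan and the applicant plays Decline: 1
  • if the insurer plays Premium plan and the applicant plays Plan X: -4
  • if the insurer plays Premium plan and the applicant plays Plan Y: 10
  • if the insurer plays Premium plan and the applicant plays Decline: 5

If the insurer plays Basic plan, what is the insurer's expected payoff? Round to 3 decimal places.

9.250

Take the expectation over the applicant's risk level, weighting each type's action by its prior probability.
E[Basic plan] = 0.75·12 + 0.25·1 = 9 + 0.25 = 9.25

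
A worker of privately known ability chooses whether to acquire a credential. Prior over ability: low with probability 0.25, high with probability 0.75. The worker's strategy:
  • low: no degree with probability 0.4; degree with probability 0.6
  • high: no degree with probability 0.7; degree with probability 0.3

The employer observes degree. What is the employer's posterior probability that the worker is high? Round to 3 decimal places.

0.600

P(degree) = 0.25·0.6 + 0.75·0.3 = 0.375
P(high | degree) = (0.75·0.3) / 0.375 = 0.225 / 0.375 = 0.6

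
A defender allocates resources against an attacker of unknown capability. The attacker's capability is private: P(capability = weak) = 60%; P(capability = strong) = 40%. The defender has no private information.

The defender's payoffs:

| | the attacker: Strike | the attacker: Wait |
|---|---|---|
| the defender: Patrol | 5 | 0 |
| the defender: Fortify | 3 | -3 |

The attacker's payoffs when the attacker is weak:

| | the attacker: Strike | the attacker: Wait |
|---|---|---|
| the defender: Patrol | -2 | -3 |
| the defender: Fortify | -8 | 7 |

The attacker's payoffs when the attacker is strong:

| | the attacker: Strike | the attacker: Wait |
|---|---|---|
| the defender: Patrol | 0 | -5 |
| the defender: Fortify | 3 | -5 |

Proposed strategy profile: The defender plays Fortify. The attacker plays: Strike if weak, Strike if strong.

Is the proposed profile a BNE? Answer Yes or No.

No

The defender plays Fortify: E[Fortify] = 0.6·(3) + 0.4·(3) = 3; E[Patrol] = 5. Not best-responding. ✗
The attacker (capability weak), facing Fortify: Strike gives -8, Wait gives 7. Proposed Strike is not best — profitable deviation exists. ✗
The attacker (capability strong), facing Fortify: Strike gives 3, Wait gives -5. Proposed Strike is best. ✓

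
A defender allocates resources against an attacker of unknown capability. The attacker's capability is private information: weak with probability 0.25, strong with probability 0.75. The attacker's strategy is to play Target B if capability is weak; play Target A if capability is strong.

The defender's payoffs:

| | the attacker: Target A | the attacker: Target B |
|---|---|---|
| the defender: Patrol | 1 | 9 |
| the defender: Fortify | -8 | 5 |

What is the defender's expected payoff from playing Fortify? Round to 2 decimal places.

-4.75

E[Fortify] = 0.25·5 + 0.75·(-8) = 1.25 + (-6) = -4.75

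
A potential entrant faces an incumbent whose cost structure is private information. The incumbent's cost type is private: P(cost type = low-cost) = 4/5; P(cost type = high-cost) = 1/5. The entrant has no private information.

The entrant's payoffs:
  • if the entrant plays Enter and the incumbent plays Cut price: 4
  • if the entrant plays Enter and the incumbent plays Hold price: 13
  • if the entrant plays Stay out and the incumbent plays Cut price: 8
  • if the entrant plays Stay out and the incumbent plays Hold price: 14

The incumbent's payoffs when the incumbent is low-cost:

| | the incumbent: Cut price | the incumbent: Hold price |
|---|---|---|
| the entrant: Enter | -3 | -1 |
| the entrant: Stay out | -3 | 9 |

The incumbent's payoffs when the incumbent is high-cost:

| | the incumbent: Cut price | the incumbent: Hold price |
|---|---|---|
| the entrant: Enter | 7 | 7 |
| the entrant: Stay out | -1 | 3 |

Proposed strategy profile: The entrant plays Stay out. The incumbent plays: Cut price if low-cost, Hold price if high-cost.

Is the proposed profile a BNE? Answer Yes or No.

The entrant plays Stay out: E[Stay out] = 4/5·(8) + 1/5·(14) = 46/5; E[Enter] = 29/5. Best-responding. ✓
The incumbent (cost type low-cost), facing Stay out: Cut price gives -3, Hold price gives 9. Proposed Cut price is not best — profitable deviation exists. ✗
The incumbent (cost type high-cost), facing Stay out: Cut price gives -1, Hold price gives 3. Proposed Hold price is best. ✓

No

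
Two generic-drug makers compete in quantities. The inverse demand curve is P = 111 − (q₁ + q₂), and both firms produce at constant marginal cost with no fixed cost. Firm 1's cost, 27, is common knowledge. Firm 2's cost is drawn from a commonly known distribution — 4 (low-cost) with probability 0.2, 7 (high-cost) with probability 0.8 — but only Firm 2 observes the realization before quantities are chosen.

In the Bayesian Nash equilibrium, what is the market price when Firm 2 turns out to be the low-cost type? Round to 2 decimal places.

Type-c best response for Firm 2: q₂(c) = (111 − c)/2 − q₁/2.
Firm 1 maximizes expected profit; its first-order condition is 111 − 2q₁ − E[q₂] − 27 = 0.
Substituting E[q₂] and solving: E[c₂] = 6.4, so q₁ = (111 − 2·27 + 6.4)/3 = 21.1333.
q₂(low-cost) = 42.9333, so P = 111 − (21.1333 + 42.9333) = 46.9333.

46.93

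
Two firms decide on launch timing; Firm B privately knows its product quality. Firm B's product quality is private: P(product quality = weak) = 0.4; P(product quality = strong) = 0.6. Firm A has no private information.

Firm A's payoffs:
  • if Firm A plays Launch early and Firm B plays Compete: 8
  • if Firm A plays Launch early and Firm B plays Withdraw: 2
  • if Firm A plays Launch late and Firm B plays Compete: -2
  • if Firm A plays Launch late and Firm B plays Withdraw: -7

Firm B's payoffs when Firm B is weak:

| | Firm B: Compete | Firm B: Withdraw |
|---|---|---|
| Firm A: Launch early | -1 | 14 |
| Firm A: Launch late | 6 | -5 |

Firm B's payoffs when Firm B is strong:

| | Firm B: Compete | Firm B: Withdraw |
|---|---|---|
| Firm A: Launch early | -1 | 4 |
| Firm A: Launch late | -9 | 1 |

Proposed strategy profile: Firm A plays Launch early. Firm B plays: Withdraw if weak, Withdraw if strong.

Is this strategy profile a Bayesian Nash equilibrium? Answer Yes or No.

Yes

A profile is a BNE iff every type of every player is best-responding given beliefs about the other side.
Firm A plays Launch early: E[Launch early] = 0.4·(2) + 0.6·(2) = 2; E[Launch late] = -7. Best-responding. ✓
Firm B (product quality weak), facing Launch early: Compete gives -1, Withdraw gives 14. Proposed Withdraw is best. ✓
Firm B (product quality strong), facing Launch early: Compete gives -1, Withdraw gives 4. Proposed Withdraw is best. ✓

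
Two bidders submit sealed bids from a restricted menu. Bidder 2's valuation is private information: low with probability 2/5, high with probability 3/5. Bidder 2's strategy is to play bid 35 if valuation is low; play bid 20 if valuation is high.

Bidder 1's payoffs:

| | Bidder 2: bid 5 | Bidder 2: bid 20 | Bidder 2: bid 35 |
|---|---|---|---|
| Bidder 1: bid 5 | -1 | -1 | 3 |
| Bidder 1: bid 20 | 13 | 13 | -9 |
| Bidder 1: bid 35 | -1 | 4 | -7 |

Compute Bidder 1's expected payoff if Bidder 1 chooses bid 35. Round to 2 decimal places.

-0.40

E[bid 35] = 2/5·(-7) + 3/5·4 = (-14/5) + 12/5 = -2/5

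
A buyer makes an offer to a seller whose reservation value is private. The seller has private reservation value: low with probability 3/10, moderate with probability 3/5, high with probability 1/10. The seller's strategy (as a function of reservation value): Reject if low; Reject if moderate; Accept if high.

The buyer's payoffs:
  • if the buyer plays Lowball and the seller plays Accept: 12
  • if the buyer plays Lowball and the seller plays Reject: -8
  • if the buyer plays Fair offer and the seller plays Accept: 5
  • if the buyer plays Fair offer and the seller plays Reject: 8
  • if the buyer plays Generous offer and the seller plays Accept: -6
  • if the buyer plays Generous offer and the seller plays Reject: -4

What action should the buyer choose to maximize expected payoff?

Compute the buyer's expected payoff for each action, taking the expectation over the seller's type.
E[Lowball] = 3/10·(-8) + 3/5·(-8) + 1/10·(12) = -6
E[Fair offer] = 3/10·(8) + 3/5·(8) + 1/10·(5) = 77/10
E[Generous offer] = 3/10·(-4) + 3/5·(-4) + 1/10·(-6) = -21/5
Best response: Fair offer (77/10 is the largest).

Fair offer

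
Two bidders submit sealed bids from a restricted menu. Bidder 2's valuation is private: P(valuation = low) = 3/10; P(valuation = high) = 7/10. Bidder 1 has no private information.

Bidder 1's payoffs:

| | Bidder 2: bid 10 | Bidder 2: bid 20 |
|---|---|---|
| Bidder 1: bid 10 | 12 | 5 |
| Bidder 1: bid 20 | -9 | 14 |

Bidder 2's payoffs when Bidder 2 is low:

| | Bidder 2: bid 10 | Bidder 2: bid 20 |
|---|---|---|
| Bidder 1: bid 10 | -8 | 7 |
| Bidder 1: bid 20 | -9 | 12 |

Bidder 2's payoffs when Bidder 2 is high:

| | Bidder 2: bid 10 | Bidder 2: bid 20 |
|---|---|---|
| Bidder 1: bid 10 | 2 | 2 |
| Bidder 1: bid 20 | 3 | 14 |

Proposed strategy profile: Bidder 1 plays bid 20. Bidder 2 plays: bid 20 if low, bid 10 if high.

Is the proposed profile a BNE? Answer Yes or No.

No

A profile is a BNE iff every type of every player is best-responding given beliefs about the other side.
Bidder 1 plays bid 20: E[bid 20] = 3/10·(14) + 7/10·(-9) = -21/10; E[bid 10] = 99/10. Not best-responding. ✗
Bidder 2 (valuation low), facing bid 20: bid 10 gives -9, bid 20 gives 12. Proposed bid 20 is best. ✓
Bidder 2 (valuation high), facing bid 20: bid 10 gives 3, bid 20 gives 14. Proposed bid 10 is not best — profitable deviation exists. ✗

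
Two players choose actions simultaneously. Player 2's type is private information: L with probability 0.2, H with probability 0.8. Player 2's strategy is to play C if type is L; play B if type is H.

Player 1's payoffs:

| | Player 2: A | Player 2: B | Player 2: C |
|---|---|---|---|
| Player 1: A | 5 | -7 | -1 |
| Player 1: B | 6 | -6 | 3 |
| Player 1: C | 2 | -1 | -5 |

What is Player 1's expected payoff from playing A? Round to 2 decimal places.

-5.80

E[A] = 0.2·(-1) + 0.8·(-7) = (-0.2) + (-5.6) = -5.8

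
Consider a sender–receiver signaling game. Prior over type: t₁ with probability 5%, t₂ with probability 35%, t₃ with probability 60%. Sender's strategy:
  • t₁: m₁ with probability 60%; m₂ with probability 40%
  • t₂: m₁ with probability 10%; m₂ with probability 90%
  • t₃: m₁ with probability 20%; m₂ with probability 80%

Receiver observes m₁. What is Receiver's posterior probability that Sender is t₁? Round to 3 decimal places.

P(m₁) = 0.05·0.6 + 0.35·0.1 + 0.6·0.2 = 0.185
P(t₁ | m₁) = (0.05·0.6) / 0.185 = 0.03 / 0.185 = 0.162162

0.162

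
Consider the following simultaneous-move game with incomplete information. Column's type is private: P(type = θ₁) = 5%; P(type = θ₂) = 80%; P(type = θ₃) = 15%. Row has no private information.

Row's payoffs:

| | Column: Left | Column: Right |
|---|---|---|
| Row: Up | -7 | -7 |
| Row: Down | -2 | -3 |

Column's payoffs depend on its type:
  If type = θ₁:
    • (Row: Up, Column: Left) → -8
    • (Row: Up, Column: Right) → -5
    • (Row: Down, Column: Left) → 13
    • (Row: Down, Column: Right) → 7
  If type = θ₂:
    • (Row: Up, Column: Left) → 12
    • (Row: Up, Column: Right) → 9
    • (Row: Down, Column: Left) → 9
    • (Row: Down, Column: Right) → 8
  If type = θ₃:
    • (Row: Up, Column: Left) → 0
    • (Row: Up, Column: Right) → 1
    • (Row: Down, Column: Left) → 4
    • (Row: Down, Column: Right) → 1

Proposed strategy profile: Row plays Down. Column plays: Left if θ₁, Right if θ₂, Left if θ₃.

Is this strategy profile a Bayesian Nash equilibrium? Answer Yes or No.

No

Row plays Down: E[Down] = 0.05·(-2) + 0.8·(-3) + 0.15·(-2) = -2.8; E[Up] = -7. Best-responding. ✓
Column (type θ₁), facing Down: Left gives 13, Right gives 7. Proposed Left is best. ✓
Column (type θ₂), facing Down: Left gives 9, Right gives 8. Proposed Right is not best — profitable deviation exists. ✗
Column (type θ₃), facing Down: Left gives 4, Right gives 1. Proposed Left is best. ✓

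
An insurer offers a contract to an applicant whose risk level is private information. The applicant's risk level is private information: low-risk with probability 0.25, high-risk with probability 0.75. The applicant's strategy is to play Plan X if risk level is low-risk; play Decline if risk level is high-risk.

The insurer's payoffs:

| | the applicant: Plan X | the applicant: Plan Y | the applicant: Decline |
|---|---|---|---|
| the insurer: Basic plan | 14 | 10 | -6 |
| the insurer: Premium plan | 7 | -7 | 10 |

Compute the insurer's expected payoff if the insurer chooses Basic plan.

E[Basic plan] = 0.25·14 + 0.75·(-6) = 3.5 + (-4.5) = -1

-1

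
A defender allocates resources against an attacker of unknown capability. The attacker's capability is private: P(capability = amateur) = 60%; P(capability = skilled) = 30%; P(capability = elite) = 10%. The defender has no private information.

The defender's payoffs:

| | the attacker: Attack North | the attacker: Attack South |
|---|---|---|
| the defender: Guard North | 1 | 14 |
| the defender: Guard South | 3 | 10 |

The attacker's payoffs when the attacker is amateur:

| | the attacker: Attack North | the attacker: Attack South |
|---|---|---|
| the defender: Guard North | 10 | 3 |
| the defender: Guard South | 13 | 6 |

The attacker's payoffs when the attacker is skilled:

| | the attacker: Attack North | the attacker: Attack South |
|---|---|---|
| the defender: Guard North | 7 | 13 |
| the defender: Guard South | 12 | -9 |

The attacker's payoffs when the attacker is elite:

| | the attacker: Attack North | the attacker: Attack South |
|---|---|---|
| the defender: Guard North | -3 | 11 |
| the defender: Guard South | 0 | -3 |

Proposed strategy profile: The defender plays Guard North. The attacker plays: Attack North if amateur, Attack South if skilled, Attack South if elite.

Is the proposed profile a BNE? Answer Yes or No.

The defender plays Guard North: E[Guard North] = 0.6·(1) + 0.3·(14) + 0.1·(14) = 6.2; E[Guard South] = 5.8. Best-responding. ✓
The attacker (capability amateur), facing Guard North: Attack North gives 10, Attack South gives 3. Proposed Attack North is best. ✓
The attacker (capability skilled), facing Guard North: Attack North gives 7, Attack South gives 13. Proposed Attack South is best. ✓
The attacker (capability elite), facing Guard North: Attack North gives -3, Attack South gives 11. Proposed Attack South is best. ✓

Yes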